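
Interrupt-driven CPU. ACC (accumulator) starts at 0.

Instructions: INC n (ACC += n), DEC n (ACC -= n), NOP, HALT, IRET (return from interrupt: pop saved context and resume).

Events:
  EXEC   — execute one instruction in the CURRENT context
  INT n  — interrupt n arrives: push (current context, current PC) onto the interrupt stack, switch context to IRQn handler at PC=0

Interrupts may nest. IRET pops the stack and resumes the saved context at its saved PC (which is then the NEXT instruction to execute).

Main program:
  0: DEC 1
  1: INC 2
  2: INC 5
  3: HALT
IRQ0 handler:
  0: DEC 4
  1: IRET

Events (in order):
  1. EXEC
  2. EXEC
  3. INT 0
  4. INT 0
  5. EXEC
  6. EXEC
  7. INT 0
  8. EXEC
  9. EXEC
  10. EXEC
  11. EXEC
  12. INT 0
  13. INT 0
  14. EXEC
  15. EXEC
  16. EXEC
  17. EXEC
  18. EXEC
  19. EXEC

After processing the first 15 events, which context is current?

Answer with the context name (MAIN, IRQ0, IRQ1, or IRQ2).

Event 1 (EXEC): [MAIN] PC=0: DEC 1 -> ACC=-1
Event 2 (EXEC): [MAIN] PC=1: INC 2 -> ACC=1
Event 3 (INT 0): INT 0 arrives: push (MAIN, PC=2), enter IRQ0 at PC=0 (depth now 1)
Event 4 (INT 0): INT 0 arrives: push (IRQ0, PC=0), enter IRQ0 at PC=0 (depth now 2)
Event 5 (EXEC): [IRQ0] PC=0: DEC 4 -> ACC=-3
Event 6 (EXEC): [IRQ0] PC=1: IRET -> resume IRQ0 at PC=0 (depth now 1)
Event 7 (INT 0): INT 0 arrives: push (IRQ0, PC=0), enter IRQ0 at PC=0 (depth now 2)
Event 8 (EXEC): [IRQ0] PC=0: DEC 4 -> ACC=-7
Event 9 (EXEC): [IRQ0] PC=1: IRET -> resume IRQ0 at PC=0 (depth now 1)
Event 10 (EXEC): [IRQ0] PC=0: DEC 4 -> ACC=-11
Event 11 (EXEC): [IRQ0] PC=1: IRET -> resume MAIN at PC=2 (depth now 0)
Event 12 (INT 0): INT 0 arrives: push (MAIN, PC=2), enter IRQ0 at PC=0 (depth now 1)
Event 13 (INT 0): INT 0 arrives: push (IRQ0, PC=0), enter IRQ0 at PC=0 (depth now 2)
Event 14 (EXEC): [IRQ0] PC=0: DEC 4 -> ACC=-15
Event 15 (EXEC): [IRQ0] PC=1: IRET -> resume IRQ0 at PC=0 (depth now 1)

Answer: IRQ0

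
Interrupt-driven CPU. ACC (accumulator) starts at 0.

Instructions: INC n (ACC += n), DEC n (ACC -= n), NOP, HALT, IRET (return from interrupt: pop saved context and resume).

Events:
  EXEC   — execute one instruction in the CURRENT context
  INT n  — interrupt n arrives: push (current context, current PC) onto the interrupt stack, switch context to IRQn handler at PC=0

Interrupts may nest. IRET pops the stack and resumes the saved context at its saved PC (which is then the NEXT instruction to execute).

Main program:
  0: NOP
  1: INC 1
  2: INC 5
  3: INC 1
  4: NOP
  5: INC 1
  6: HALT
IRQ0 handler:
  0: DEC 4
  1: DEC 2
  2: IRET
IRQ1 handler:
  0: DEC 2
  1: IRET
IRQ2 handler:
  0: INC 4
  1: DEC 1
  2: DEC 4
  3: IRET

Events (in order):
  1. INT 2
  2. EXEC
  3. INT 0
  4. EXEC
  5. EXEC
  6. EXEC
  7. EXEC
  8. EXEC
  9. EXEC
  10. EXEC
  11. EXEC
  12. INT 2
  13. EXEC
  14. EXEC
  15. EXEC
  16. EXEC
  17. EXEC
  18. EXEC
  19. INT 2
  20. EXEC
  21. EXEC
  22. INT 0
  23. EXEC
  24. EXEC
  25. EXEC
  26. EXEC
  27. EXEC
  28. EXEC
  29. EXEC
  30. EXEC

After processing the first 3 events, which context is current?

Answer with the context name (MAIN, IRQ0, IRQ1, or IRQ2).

Answer: IRQ0

Derivation:
Event 1 (INT 2): INT 2 arrives: push (MAIN, PC=0), enter IRQ2 at PC=0 (depth now 1)
Event 2 (EXEC): [IRQ2] PC=0: INC 4 -> ACC=4
Event 3 (INT 0): INT 0 arrives: push (IRQ2, PC=1), enter IRQ0 at PC=0 (depth now 2)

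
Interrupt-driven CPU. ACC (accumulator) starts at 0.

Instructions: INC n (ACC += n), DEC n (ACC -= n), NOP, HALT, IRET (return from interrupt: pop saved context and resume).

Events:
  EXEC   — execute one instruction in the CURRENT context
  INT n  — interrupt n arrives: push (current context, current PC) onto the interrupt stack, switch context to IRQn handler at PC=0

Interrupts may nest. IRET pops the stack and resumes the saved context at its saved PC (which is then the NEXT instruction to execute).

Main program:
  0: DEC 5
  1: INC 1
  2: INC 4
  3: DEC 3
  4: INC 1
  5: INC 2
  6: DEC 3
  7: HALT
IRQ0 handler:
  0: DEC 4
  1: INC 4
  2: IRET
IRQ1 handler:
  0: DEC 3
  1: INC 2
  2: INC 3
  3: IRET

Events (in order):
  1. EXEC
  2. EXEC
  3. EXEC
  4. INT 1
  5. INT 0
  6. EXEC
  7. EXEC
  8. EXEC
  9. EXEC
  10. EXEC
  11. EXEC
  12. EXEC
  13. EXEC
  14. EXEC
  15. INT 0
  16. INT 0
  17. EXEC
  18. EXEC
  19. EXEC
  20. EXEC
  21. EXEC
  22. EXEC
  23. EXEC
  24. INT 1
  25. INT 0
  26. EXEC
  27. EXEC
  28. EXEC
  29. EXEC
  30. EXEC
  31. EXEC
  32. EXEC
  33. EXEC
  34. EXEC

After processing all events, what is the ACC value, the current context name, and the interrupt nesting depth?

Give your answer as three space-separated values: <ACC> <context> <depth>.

Answer: 1 MAIN 0

Derivation:
Event 1 (EXEC): [MAIN] PC=0: DEC 5 -> ACC=-5
Event 2 (EXEC): [MAIN] PC=1: INC 1 -> ACC=-4
Event 3 (EXEC): [MAIN] PC=2: INC 4 -> ACC=0
Event 4 (INT 1): INT 1 arrives: push (MAIN, PC=3), enter IRQ1 at PC=0 (depth now 1)
Event 5 (INT 0): INT 0 arrives: push (IRQ1, PC=0), enter IRQ0 at PC=0 (depth now 2)
Event 6 (EXEC): [IRQ0] PC=0: DEC 4 -> ACC=-4
Event 7 (EXEC): [IRQ0] PC=1: INC 4 -> ACC=0
Event 8 (EXEC): [IRQ0] PC=2: IRET -> resume IRQ1 at PC=0 (depth now 1)
Event 9 (EXEC): [IRQ1] PC=0: DEC 3 -> ACC=-3
Event 10 (EXEC): [IRQ1] PC=1: INC 2 -> ACC=-1
Event 11 (EXEC): [IRQ1] PC=2: INC 3 -> ACC=2
Event 12 (EXEC): [IRQ1] PC=3: IRET -> resume MAIN at PC=3 (depth now 0)
Event 13 (EXEC): [MAIN] PC=3: DEC 3 -> ACC=-1
Event 14 (EXEC): [MAIN] PC=4: INC 1 -> ACC=0
Event 15 (INT 0): INT 0 arrives: push (MAIN, PC=5), enter IRQ0 at PC=0 (depth now 1)
Event 16 (INT 0): INT 0 arrives: push (IRQ0, PC=0), enter IRQ0 at PC=0 (depth now 2)
Event 17 (EXEC): [IRQ0] PC=0: DEC 4 -> ACC=-4
Event 18 (EXEC): [IRQ0] PC=1: INC 4 -> ACC=0
Event 19 (EXEC): [IRQ0] PC=2: IRET -> resume IRQ0 at PC=0 (depth now 1)
Event 20 (EXEC): [IRQ0] PC=0: DEC 4 -> ACC=-4
Event 21 (EXEC): [IRQ0] PC=1: INC 4 -> ACC=0
Event 22 (EXEC): [IRQ0] PC=2: IRET -> resume MAIN at PC=5 (depth now 0)
Event 23 (EXEC): [MAIN] PC=5: INC 2 -> ACC=2
Event 24 (INT 1): INT 1 arrives: push (MAIN, PC=6), enter IRQ1 at PC=0 (depth now 1)
Event 25 (INT 0): INT 0 arrives: push (IRQ1, PC=0), enter IRQ0 at PC=0 (depth now 2)
Event 26 (EXEC): [IRQ0] PC=0: DEC 4 -> ACC=-2
Event 27 (EXEC): [IRQ0] PC=1: INC 4 -> ACC=2
Event 28 (EXEC): [IRQ0] PC=2: IRET -> resume IRQ1 at PC=0 (depth now 1)
Event 29 (EXEC): [IRQ1] PC=0: DEC 3 -> ACC=-1
Event 30 (EXEC): [IRQ1] PC=1: INC 2 -> ACC=1
Event 31 (EXEC): [IRQ1] PC=2: INC 3 -> ACC=4
Event 32 (EXEC): [IRQ1] PC=3: IRET -> resume MAIN at PC=6 (depth now 0)
Event 33 (EXEC): [MAIN] PC=6: DEC 3 -> ACC=1
Event 34 (EXEC): [MAIN] PC=7: HALT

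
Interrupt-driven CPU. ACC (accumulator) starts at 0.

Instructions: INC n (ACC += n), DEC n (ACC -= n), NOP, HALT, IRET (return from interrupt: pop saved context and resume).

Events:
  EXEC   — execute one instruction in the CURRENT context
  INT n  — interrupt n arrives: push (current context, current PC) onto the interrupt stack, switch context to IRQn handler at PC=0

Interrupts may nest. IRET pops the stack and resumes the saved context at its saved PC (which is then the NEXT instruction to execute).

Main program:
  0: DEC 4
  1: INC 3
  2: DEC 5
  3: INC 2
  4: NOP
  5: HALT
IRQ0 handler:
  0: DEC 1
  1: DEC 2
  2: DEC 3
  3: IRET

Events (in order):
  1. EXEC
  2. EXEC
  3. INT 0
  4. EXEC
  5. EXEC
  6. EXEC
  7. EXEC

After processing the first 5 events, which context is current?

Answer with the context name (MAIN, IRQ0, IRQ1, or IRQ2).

Answer: IRQ0

Derivation:
Event 1 (EXEC): [MAIN] PC=0: DEC 4 -> ACC=-4
Event 2 (EXEC): [MAIN] PC=1: INC 3 -> ACC=-1
Event 3 (INT 0): INT 0 arrives: push (MAIN, PC=2), enter IRQ0 at PC=0 (depth now 1)
Event 4 (EXEC): [IRQ0] PC=0: DEC 1 -> ACC=-2
Event 5 (EXEC): [IRQ0] PC=1: DEC 2 -> ACC=-4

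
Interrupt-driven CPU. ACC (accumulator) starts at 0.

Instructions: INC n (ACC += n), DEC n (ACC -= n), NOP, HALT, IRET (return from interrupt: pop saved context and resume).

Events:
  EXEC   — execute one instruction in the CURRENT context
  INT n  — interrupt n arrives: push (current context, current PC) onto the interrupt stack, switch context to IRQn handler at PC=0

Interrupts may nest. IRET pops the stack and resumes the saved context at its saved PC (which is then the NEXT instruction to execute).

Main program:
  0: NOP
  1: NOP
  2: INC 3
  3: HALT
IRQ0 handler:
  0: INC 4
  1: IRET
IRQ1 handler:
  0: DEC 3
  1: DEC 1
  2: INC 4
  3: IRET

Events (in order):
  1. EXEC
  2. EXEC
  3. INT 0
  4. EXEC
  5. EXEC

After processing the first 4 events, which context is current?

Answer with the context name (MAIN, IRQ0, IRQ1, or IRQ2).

Answer: IRQ0

Derivation:
Event 1 (EXEC): [MAIN] PC=0: NOP
Event 2 (EXEC): [MAIN] PC=1: NOP
Event 3 (INT 0): INT 0 arrives: push (MAIN, PC=2), enter IRQ0 at PC=0 (depth now 1)
Event 4 (EXEC): [IRQ0] PC=0: INC 4 -> ACC=4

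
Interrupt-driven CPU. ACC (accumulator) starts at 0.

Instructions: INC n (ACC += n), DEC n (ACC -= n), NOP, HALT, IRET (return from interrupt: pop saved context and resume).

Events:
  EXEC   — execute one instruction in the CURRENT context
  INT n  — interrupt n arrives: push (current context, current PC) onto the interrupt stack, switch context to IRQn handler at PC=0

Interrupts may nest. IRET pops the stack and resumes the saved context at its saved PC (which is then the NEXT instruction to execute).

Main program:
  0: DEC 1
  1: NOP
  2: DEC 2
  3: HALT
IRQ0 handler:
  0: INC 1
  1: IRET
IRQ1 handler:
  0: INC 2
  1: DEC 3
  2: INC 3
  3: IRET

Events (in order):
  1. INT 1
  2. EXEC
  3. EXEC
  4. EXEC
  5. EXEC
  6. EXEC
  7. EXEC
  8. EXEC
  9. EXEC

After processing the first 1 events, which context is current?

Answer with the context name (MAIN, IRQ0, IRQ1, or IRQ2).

Event 1 (INT 1): INT 1 arrives: push (MAIN, PC=0), enter IRQ1 at PC=0 (depth now 1)

Answer: IRQ1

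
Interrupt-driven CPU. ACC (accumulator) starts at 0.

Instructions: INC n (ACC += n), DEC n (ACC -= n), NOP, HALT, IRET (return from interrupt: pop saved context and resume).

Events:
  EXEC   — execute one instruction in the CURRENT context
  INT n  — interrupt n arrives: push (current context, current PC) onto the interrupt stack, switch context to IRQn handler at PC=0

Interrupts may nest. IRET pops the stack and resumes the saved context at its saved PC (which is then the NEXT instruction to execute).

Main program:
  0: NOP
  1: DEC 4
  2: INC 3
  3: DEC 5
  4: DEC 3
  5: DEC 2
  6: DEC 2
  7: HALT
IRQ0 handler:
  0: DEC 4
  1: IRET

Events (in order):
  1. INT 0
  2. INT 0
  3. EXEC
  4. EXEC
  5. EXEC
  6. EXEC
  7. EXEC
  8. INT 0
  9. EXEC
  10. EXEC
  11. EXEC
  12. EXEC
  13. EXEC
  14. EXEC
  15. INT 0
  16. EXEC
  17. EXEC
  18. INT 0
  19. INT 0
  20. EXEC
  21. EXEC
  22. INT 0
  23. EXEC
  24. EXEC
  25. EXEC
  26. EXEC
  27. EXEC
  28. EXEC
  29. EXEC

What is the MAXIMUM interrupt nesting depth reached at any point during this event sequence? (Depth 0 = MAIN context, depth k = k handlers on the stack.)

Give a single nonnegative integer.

Event 1 (INT 0): INT 0 arrives: push (MAIN, PC=0), enter IRQ0 at PC=0 (depth now 1) [depth=1]
Event 2 (INT 0): INT 0 arrives: push (IRQ0, PC=0), enter IRQ0 at PC=0 (depth now 2) [depth=2]
Event 3 (EXEC): [IRQ0] PC=0: DEC 4 -> ACC=-4 [depth=2]
Event 4 (EXEC): [IRQ0] PC=1: IRET -> resume IRQ0 at PC=0 (depth now 1) [depth=1]
Event 5 (EXEC): [IRQ0] PC=0: DEC 4 -> ACC=-8 [depth=1]
Event 6 (EXEC): [IRQ0] PC=1: IRET -> resume MAIN at PC=0 (depth now 0) [depth=0]
Event 7 (EXEC): [MAIN] PC=0: NOP [depth=0]
Event 8 (INT 0): INT 0 arrives: push (MAIN, PC=1), enter IRQ0 at PC=0 (depth now 1) [depth=1]
Event 9 (EXEC): [IRQ0] PC=0: DEC 4 -> ACC=-12 [depth=1]
Event 10 (EXEC): [IRQ0] PC=1: IRET -> resume MAIN at PC=1 (depth now 0) [depth=0]
Event 11 (EXEC): [MAIN] PC=1: DEC 4 -> ACC=-16 [depth=0]
Event 12 (EXEC): [MAIN] PC=2: INC 3 -> ACC=-13 [depth=0]
Event 13 (EXEC): [MAIN] PC=3: DEC 5 -> ACC=-18 [depth=0]
Event 14 (EXEC): [MAIN] PC=4: DEC 3 -> ACC=-21 [depth=0]
Event 15 (INT 0): INT 0 arrives: push (MAIN, PC=5), enter IRQ0 at PC=0 (depth now 1) [depth=1]
Event 16 (EXEC): [IRQ0] PC=0: DEC 4 -> ACC=-25 [depth=1]
Event 17 (EXEC): [IRQ0] PC=1: IRET -> resume MAIN at PC=5 (depth now 0) [depth=0]
Event 18 (INT 0): INT 0 arrives: push (MAIN, PC=5), enter IRQ0 at PC=0 (depth now 1) [depth=1]
Event 19 (INT 0): INT 0 arrives: push (IRQ0, PC=0), enter IRQ0 at PC=0 (depth now 2) [depth=2]
Event 20 (EXEC): [IRQ0] PC=0: DEC 4 -> ACC=-29 [depth=2]
Event 21 (EXEC): [IRQ0] PC=1: IRET -> resume IRQ0 at PC=0 (depth now 1) [depth=1]
Event 22 (INT 0): INT 0 arrives: push (IRQ0, PC=0), enter IRQ0 at PC=0 (depth now 2) [depth=2]
Event 23 (EXEC): [IRQ0] PC=0: DEC 4 -> ACC=-33 [depth=2]
Event 24 (EXEC): [IRQ0] PC=1: IRET -> resume IRQ0 at PC=0 (depth now 1) [depth=1]
Event 25 (EXEC): [IRQ0] PC=0: DEC 4 -> ACC=-37 [depth=1]
Event 26 (EXEC): [IRQ0] PC=1: IRET -> resume MAIN at PC=5 (depth now 0) [depth=0]
Event 27 (EXEC): [MAIN] PC=5: DEC 2 -> ACC=-39 [depth=0]
Event 28 (EXEC): [MAIN] PC=6: DEC 2 -> ACC=-41 [depth=0]
Event 29 (EXEC): [MAIN] PC=7: HALT [depth=0]
Max depth observed: 2

Answer: 2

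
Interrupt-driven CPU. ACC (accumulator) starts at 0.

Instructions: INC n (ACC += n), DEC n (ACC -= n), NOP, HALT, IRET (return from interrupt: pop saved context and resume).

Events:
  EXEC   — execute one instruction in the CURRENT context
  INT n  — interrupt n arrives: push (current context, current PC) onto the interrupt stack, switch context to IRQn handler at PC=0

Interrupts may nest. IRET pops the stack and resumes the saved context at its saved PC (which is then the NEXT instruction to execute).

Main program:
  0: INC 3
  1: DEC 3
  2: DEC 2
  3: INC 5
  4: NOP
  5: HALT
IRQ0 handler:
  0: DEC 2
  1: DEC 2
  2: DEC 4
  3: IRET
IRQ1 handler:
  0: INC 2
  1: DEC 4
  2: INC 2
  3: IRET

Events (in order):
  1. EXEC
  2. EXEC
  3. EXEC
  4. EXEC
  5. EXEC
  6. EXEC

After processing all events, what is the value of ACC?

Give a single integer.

Event 1 (EXEC): [MAIN] PC=0: INC 3 -> ACC=3
Event 2 (EXEC): [MAIN] PC=1: DEC 3 -> ACC=0
Event 3 (EXEC): [MAIN] PC=2: DEC 2 -> ACC=-2
Event 4 (EXEC): [MAIN] PC=3: INC 5 -> ACC=3
Event 5 (EXEC): [MAIN] PC=4: NOP
Event 6 (EXEC): [MAIN] PC=5: HALT

Answer: 3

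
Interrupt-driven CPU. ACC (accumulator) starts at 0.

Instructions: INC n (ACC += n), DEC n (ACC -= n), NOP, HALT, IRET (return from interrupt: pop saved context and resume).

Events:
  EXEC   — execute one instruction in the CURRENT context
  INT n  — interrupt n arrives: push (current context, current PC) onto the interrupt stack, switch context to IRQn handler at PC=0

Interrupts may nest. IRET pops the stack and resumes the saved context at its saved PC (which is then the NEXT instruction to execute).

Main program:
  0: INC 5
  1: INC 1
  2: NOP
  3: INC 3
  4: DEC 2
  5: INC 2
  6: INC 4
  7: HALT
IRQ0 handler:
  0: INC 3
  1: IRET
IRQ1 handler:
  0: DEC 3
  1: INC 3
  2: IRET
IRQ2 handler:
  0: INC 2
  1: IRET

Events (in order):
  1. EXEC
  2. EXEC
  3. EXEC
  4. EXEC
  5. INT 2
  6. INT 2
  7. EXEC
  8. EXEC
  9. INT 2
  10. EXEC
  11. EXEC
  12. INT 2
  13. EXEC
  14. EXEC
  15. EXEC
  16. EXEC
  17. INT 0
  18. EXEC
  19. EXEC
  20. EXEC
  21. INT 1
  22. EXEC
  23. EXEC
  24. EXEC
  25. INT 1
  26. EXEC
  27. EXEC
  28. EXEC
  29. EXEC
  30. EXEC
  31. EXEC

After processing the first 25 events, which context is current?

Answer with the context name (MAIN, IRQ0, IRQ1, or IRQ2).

Answer: IRQ1

Derivation:
Event 1 (EXEC): [MAIN] PC=0: INC 5 -> ACC=5
Event 2 (EXEC): [MAIN] PC=1: INC 1 -> ACC=6
Event 3 (EXEC): [MAIN] PC=2: NOP
Event 4 (EXEC): [MAIN] PC=3: INC 3 -> ACC=9
Event 5 (INT 2): INT 2 arrives: push (MAIN, PC=4), enter IRQ2 at PC=0 (depth now 1)
Event 6 (INT 2): INT 2 arrives: push (IRQ2, PC=0), enter IRQ2 at PC=0 (depth now 2)
Event 7 (EXEC): [IRQ2] PC=0: INC 2 -> ACC=11
Event 8 (EXEC): [IRQ2] PC=1: IRET -> resume IRQ2 at PC=0 (depth now 1)
Event 9 (INT 2): INT 2 arrives: push (IRQ2, PC=0), enter IRQ2 at PC=0 (depth now 2)
Event 10 (EXEC): [IRQ2] PC=0: INC 2 -> ACC=13
Event 11 (EXEC): [IRQ2] PC=1: IRET -> resume IRQ2 at PC=0 (depth now 1)
Event 12 (INT 2): INT 2 arrives: push (IRQ2, PC=0), enter IRQ2 at PC=0 (depth now 2)
Event 13 (EXEC): [IRQ2] PC=0: INC 2 -> ACC=15
Event 14 (EXEC): [IRQ2] PC=1: IRET -> resume IRQ2 at PC=0 (depth now 1)
Event 15 (EXEC): [IRQ2] PC=0: INC 2 -> ACC=17
Event 16 (EXEC): [IRQ2] PC=1: IRET -> resume MAIN at PC=4 (depth now 0)
Event 17 (INT 0): INT 0 arrives: push (MAIN, PC=4), enter IRQ0 at PC=0 (depth now 1)
Event 18 (EXEC): [IRQ0] PC=0: INC 3 -> ACC=20
Event 19 (EXEC): [IRQ0] PC=1: IRET -> resume MAIN at PC=4 (depth now 0)
Event 20 (EXEC): [MAIN] PC=4: DEC 2 -> ACC=18
Event 21 (INT 1): INT 1 arrives: push (MAIN, PC=5), enter IRQ1 at PC=0 (depth now 1)
Event 22 (EXEC): [IRQ1] PC=0: DEC 3 -> ACC=15
Event 23 (EXEC): [IRQ1] PC=1: INC 3 -> ACC=18
Event 24 (EXEC): [IRQ1] PC=2: IRET -> resume MAIN at PC=5 (depth now 0)
Event 25 (INT 1): INT 1 arrives: push (MAIN, PC=5), enter IRQ1 at PC=0 (depth now 1)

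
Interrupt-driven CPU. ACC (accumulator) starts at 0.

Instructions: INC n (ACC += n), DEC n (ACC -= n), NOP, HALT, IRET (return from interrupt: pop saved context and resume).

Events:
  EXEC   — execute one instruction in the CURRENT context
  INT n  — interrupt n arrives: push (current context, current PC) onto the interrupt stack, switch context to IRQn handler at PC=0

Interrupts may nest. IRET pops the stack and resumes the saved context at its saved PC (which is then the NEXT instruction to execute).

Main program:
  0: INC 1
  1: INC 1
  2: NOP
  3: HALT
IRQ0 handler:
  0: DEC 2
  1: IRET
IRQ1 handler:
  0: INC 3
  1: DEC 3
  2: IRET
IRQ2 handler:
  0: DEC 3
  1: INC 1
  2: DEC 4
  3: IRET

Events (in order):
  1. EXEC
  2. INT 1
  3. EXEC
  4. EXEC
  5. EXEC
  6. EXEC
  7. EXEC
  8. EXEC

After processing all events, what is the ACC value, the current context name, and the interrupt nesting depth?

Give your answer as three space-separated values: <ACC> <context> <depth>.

Answer: 2 MAIN 0

Derivation:
Event 1 (EXEC): [MAIN] PC=0: INC 1 -> ACC=1
Event 2 (INT 1): INT 1 arrives: push (MAIN, PC=1), enter IRQ1 at PC=0 (depth now 1)
Event 3 (EXEC): [IRQ1] PC=0: INC 3 -> ACC=4
Event 4 (EXEC): [IRQ1] PC=1: DEC 3 -> ACC=1
Event 5 (EXEC): [IRQ1] PC=2: IRET -> resume MAIN at PC=1 (depth now 0)
Event 6 (EXEC): [MAIN] PC=1: INC 1 -> ACC=2
Event 7 (EXEC): [MAIN] PC=2: NOP
Event 8 (EXEC): [MAIN] PC=3: HALT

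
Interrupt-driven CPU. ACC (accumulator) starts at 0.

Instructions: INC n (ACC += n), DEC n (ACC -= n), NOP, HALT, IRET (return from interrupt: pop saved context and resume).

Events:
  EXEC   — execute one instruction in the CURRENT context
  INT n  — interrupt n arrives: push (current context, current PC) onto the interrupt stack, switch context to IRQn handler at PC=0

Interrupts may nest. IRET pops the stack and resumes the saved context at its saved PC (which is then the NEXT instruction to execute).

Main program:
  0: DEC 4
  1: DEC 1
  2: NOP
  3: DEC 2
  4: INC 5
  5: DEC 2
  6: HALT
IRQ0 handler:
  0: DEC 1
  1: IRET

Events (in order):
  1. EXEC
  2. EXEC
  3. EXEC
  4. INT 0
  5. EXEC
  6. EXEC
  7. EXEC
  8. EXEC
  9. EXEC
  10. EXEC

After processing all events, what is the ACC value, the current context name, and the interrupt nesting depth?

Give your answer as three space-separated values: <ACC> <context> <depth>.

Event 1 (EXEC): [MAIN] PC=0: DEC 4 -> ACC=-4
Event 2 (EXEC): [MAIN] PC=1: DEC 1 -> ACC=-5
Event 3 (EXEC): [MAIN] PC=2: NOP
Event 4 (INT 0): INT 0 arrives: push (MAIN, PC=3), enter IRQ0 at PC=0 (depth now 1)
Event 5 (EXEC): [IRQ0] PC=0: DEC 1 -> ACC=-6
Event 6 (EXEC): [IRQ0] PC=1: IRET -> resume MAIN at PC=3 (depth now 0)
Event 7 (EXEC): [MAIN] PC=3: DEC 2 -> ACC=-8
Event 8 (EXEC): [MAIN] PC=4: INC 5 -> ACC=-3
Event 9 (EXEC): [MAIN] PC=5: DEC 2 -> ACC=-5
Event 10 (EXEC): [MAIN] PC=6: HALT

Answer: -5 MAIN 0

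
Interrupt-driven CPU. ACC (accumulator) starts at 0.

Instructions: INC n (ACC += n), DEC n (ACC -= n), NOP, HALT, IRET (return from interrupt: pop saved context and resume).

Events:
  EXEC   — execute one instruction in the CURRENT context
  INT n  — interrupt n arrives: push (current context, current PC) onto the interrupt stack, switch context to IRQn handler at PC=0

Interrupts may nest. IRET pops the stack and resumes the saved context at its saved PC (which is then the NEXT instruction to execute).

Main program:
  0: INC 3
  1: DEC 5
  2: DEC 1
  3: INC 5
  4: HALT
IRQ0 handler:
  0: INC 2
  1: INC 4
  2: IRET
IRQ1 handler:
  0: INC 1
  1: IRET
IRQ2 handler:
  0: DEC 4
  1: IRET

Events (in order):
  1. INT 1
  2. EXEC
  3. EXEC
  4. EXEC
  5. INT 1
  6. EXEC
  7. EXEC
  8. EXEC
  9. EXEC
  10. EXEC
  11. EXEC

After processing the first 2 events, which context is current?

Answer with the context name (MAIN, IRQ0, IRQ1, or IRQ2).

Answer: IRQ1

Derivation:
Event 1 (INT 1): INT 1 arrives: push (MAIN, PC=0), enter IRQ1 at PC=0 (depth now 1)
Event 2 (EXEC): [IRQ1] PC=0: INC 1 -> ACC=1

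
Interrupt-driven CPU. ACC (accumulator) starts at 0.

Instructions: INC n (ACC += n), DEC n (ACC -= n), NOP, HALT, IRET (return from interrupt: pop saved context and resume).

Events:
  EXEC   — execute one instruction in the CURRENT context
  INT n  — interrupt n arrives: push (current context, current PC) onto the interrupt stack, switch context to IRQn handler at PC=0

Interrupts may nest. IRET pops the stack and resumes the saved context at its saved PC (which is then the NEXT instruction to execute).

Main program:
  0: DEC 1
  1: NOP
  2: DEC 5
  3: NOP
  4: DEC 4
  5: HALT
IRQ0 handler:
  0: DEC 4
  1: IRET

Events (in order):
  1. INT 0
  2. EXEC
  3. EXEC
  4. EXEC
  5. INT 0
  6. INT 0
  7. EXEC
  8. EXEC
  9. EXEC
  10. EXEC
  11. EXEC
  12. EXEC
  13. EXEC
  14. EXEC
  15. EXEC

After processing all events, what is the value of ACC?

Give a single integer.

Event 1 (INT 0): INT 0 arrives: push (MAIN, PC=0), enter IRQ0 at PC=0 (depth now 1)
Event 2 (EXEC): [IRQ0] PC=0: DEC 4 -> ACC=-4
Event 3 (EXEC): [IRQ0] PC=1: IRET -> resume MAIN at PC=0 (depth now 0)
Event 4 (EXEC): [MAIN] PC=0: DEC 1 -> ACC=-5
Event 5 (INT 0): INT 0 arrives: push (MAIN, PC=1), enter IRQ0 at PC=0 (depth now 1)
Event 6 (INT 0): INT 0 arrives: push (IRQ0, PC=0), enter IRQ0 at PC=0 (depth now 2)
Event 7 (EXEC): [IRQ0] PC=0: DEC 4 -> ACC=-9
Event 8 (EXEC): [IRQ0] PC=1: IRET -> resume IRQ0 at PC=0 (depth now 1)
Event 9 (EXEC): [IRQ0] PC=0: DEC 4 -> ACC=-13
Event 10 (EXEC): [IRQ0] PC=1: IRET -> resume MAIN at PC=1 (depth now 0)
Event 11 (EXEC): [MAIN] PC=1: NOP
Event 12 (EXEC): [MAIN] PC=2: DEC 5 -> ACC=-18
Event 13 (EXEC): [MAIN] PC=3: NOP
Event 14 (EXEC): [MAIN] PC=4: DEC 4 -> ACC=-22
Event 15 (EXEC): [MAIN] PC=5: HALT

Answer: -22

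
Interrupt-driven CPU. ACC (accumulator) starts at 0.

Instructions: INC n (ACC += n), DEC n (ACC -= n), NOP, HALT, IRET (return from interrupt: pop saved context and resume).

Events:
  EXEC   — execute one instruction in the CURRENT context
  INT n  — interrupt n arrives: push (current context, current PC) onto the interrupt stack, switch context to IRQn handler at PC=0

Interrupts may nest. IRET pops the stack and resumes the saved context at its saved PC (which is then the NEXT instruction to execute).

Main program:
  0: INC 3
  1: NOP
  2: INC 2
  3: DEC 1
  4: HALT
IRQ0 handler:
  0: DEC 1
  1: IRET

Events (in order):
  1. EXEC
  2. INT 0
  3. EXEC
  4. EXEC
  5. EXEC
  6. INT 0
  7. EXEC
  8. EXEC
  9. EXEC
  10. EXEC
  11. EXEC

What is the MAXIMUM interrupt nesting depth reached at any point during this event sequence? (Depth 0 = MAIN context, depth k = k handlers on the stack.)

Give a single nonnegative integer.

Answer: 1

Derivation:
Event 1 (EXEC): [MAIN] PC=0: INC 3 -> ACC=3 [depth=0]
Event 2 (INT 0): INT 0 arrives: push (MAIN, PC=1), enter IRQ0 at PC=0 (depth now 1) [depth=1]
Event 3 (EXEC): [IRQ0] PC=0: DEC 1 -> ACC=2 [depth=1]
Event 4 (EXEC): [IRQ0] PC=1: IRET -> resume MAIN at PC=1 (depth now 0) [depth=0]
Event 5 (EXEC): [MAIN] PC=1: NOP [depth=0]
Event 6 (INT 0): INT 0 arrives: push (MAIN, PC=2), enter IRQ0 at PC=0 (depth now 1) [depth=1]
Event 7 (EXEC): [IRQ0] PC=0: DEC 1 -> ACC=1 [depth=1]
Event 8 (EXEC): [IRQ0] PC=1: IRET -> resume MAIN at PC=2 (depth now 0) [depth=0]
Event 9 (EXEC): [MAIN] PC=2: INC 2 -> ACC=3 [depth=0]
Event 10 (EXEC): [MAIN] PC=3: DEC 1 -> ACC=2 [depth=0]
Event 11 (EXEC): [MAIN] PC=4: HALT [depth=0]
Max depth observed: 1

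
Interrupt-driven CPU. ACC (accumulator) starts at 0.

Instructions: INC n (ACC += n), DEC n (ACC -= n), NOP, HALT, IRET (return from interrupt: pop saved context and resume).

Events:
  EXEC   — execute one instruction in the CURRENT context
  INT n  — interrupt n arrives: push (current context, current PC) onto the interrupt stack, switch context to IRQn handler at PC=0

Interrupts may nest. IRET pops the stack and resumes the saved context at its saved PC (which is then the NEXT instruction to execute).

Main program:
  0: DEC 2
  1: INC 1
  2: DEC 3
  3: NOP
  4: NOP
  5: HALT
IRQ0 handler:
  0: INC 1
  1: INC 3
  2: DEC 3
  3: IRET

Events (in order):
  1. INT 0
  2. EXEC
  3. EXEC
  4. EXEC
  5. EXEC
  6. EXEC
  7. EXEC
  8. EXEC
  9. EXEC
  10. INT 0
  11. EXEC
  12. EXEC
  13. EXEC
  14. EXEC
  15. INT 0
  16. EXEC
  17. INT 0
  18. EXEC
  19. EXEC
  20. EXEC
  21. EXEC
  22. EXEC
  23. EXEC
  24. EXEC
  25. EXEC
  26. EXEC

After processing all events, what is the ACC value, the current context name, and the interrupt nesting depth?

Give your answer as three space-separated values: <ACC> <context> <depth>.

Event 1 (INT 0): INT 0 arrives: push (MAIN, PC=0), enter IRQ0 at PC=0 (depth now 1)
Event 2 (EXEC): [IRQ0] PC=0: INC 1 -> ACC=1
Event 3 (EXEC): [IRQ0] PC=1: INC 3 -> ACC=4
Event 4 (EXEC): [IRQ0] PC=2: DEC 3 -> ACC=1
Event 5 (EXEC): [IRQ0] PC=3: IRET -> resume MAIN at PC=0 (depth now 0)
Event 6 (EXEC): [MAIN] PC=0: DEC 2 -> ACC=-1
Event 7 (EXEC): [MAIN] PC=1: INC 1 -> ACC=0
Event 8 (EXEC): [MAIN] PC=2: DEC 3 -> ACC=-3
Event 9 (EXEC): [MAIN] PC=3: NOP
Event 10 (INT 0): INT 0 arrives: push (MAIN, PC=4), enter IRQ0 at PC=0 (depth now 1)
Event 11 (EXEC): [IRQ0] PC=0: INC 1 -> ACC=-2
Event 12 (EXEC): [IRQ0] PC=1: INC 3 -> ACC=1
Event 13 (EXEC): [IRQ0] PC=2: DEC 3 -> ACC=-2
Event 14 (EXEC): [IRQ0] PC=3: IRET -> resume MAIN at PC=4 (depth now 0)
Event 15 (INT 0): INT 0 arrives: push (MAIN, PC=4), enter IRQ0 at PC=0 (depth now 1)
Event 16 (EXEC): [IRQ0] PC=0: INC 1 -> ACC=-1
Event 17 (INT 0): INT 0 arrives: push (IRQ0, PC=1), enter IRQ0 at PC=0 (depth now 2)
Event 18 (EXEC): [IRQ0] PC=0: INC 1 -> ACC=0
Event 19 (EXEC): [IRQ0] PC=1: INC 3 -> ACC=3
Event 20 (EXEC): [IRQ0] PC=2: DEC 3 -> ACC=0
Event 21 (EXEC): [IRQ0] PC=3: IRET -> resume IRQ0 at PC=1 (depth now 1)
Event 22 (EXEC): [IRQ0] PC=1: INC 3 -> ACC=3
Event 23 (EXEC): [IRQ0] PC=2: DEC 3 -> ACC=0
Event 24 (EXEC): [IRQ0] PC=3: IRET -> resume MAIN at PC=4 (depth now 0)
Event 25 (EXEC): [MAIN] PC=4: NOP
Event 26 (EXEC): [MAIN] PC=5: HALT

Answer: 0 MAIN 0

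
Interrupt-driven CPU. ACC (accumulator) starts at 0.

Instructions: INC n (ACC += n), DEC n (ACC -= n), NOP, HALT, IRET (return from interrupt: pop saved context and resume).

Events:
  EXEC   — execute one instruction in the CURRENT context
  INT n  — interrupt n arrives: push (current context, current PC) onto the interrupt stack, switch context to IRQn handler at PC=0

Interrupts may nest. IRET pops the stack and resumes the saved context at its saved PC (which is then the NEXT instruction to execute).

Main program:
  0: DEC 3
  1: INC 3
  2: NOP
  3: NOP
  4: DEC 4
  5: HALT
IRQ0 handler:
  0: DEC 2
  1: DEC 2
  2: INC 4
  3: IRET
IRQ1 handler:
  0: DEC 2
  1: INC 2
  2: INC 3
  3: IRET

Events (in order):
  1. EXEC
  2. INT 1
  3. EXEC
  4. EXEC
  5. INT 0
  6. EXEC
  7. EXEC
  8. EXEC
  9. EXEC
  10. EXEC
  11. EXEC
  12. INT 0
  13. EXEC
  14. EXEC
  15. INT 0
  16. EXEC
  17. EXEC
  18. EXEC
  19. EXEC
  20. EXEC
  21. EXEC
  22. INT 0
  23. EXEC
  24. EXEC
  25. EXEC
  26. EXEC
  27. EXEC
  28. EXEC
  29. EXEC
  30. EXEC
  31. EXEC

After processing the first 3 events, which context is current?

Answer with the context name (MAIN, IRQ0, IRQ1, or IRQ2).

Event 1 (EXEC): [MAIN] PC=0: DEC 3 -> ACC=-3
Event 2 (INT 1): INT 1 arrives: push (MAIN, PC=1), enter IRQ1 at PC=0 (depth now 1)
Event 3 (EXEC): [IRQ1] PC=0: DEC 2 -> ACC=-5

Answer: IRQ1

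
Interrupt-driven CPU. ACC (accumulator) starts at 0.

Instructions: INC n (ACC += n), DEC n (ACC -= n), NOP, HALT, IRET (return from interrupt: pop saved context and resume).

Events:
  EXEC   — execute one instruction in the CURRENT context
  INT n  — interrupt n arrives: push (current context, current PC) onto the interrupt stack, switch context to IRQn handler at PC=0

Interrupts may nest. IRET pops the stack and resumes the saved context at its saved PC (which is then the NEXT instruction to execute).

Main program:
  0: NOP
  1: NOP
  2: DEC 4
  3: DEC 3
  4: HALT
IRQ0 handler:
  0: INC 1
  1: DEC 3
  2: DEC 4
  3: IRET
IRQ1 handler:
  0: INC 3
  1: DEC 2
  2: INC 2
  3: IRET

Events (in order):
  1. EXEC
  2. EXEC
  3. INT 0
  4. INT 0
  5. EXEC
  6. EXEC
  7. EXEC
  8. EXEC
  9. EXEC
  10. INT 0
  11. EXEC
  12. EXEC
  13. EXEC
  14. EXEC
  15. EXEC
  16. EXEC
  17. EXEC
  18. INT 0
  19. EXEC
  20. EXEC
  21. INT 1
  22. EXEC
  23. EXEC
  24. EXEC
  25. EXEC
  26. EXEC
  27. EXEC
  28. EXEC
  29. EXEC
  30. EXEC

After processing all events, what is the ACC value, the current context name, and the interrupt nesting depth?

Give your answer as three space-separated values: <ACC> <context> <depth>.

Answer: -28 MAIN 0

Derivation:
Event 1 (EXEC): [MAIN] PC=0: NOP
Event 2 (EXEC): [MAIN] PC=1: NOP
Event 3 (INT 0): INT 0 arrives: push (MAIN, PC=2), enter IRQ0 at PC=0 (depth now 1)
Event 4 (INT 0): INT 0 arrives: push (IRQ0, PC=0), enter IRQ0 at PC=0 (depth now 2)
Event 5 (EXEC): [IRQ0] PC=0: INC 1 -> ACC=1
Event 6 (EXEC): [IRQ0] PC=1: DEC 3 -> ACC=-2
Event 7 (EXEC): [IRQ0] PC=2: DEC 4 -> ACC=-6
Event 8 (EXEC): [IRQ0] PC=3: IRET -> resume IRQ0 at PC=0 (depth now 1)
Event 9 (EXEC): [IRQ0] PC=0: INC 1 -> ACC=-5
Event 10 (INT 0): INT 0 arrives: push (IRQ0, PC=1), enter IRQ0 at PC=0 (depth now 2)
Event 11 (EXEC): [IRQ0] PC=0: INC 1 -> ACC=-4
Event 12 (EXEC): [IRQ0] PC=1: DEC 3 -> ACC=-7
Event 13 (EXEC): [IRQ0] PC=2: DEC 4 -> ACC=-11
Event 14 (EXEC): [IRQ0] PC=3: IRET -> resume IRQ0 at PC=1 (depth now 1)
Event 15 (EXEC): [IRQ0] PC=1: DEC 3 -> ACC=-14
Event 16 (EXEC): [IRQ0] PC=2: DEC 4 -> ACC=-18
Event 17 (EXEC): [IRQ0] PC=3: IRET -> resume MAIN at PC=2 (depth now 0)
Event 18 (INT 0): INT 0 arrives: push (MAIN, PC=2), enter IRQ0 at PC=0 (depth now 1)
Event 19 (EXEC): [IRQ0] PC=0: INC 1 -> ACC=-17
Event 20 (EXEC): [IRQ0] PC=1: DEC 3 -> ACC=-20
Event 21 (INT 1): INT 1 arrives: push (IRQ0, PC=2), enter IRQ1 at PC=0 (depth now 2)
Event 22 (EXEC): [IRQ1] PC=0: INC 3 -> ACC=-17
Event 23 (EXEC): [IRQ1] PC=1: DEC 2 -> ACC=-19
Event 24 (EXEC): [IRQ1] PC=2: INC 2 -> ACC=-17
Event 25 (EXEC): [IRQ1] PC=3: IRET -> resume IRQ0 at PC=2 (depth now 1)
Event 26 (EXEC): [IRQ0] PC=2: DEC 4 -> ACC=-21
Event 27 (EXEC): [IRQ0] PC=3: IRET -> resume MAIN at PC=2 (depth now 0)
Event 28 (EXEC): [MAIN] PC=2: DEC 4 -> ACC=-25
Event 29 (EXEC): [MAIN] PC=3: DEC 3 -> ACC=-28
Event 30 (EXEC): [MAIN] PC=4: HALT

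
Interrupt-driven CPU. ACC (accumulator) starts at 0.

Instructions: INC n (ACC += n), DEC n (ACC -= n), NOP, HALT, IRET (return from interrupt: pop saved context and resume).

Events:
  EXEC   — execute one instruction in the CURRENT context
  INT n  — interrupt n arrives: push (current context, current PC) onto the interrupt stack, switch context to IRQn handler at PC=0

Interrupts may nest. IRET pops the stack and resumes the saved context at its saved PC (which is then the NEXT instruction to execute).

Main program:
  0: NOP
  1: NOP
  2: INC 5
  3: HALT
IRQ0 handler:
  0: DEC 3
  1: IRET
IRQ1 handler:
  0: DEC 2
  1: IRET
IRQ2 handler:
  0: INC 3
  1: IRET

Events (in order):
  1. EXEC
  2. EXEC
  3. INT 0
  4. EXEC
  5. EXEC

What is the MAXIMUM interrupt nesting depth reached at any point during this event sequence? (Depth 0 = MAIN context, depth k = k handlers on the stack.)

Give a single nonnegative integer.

Event 1 (EXEC): [MAIN] PC=0: NOP [depth=0]
Event 2 (EXEC): [MAIN] PC=1: NOP [depth=0]
Event 3 (INT 0): INT 0 arrives: push (MAIN, PC=2), enter IRQ0 at PC=0 (depth now 1) [depth=1]
Event 4 (EXEC): [IRQ0] PC=0: DEC 3 -> ACC=-3 [depth=1]
Event 5 (EXEC): [IRQ0] PC=1: IRET -> resume MAIN at PC=2 (depth now 0) [depth=0]
Max depth observed: 1

Answer: 1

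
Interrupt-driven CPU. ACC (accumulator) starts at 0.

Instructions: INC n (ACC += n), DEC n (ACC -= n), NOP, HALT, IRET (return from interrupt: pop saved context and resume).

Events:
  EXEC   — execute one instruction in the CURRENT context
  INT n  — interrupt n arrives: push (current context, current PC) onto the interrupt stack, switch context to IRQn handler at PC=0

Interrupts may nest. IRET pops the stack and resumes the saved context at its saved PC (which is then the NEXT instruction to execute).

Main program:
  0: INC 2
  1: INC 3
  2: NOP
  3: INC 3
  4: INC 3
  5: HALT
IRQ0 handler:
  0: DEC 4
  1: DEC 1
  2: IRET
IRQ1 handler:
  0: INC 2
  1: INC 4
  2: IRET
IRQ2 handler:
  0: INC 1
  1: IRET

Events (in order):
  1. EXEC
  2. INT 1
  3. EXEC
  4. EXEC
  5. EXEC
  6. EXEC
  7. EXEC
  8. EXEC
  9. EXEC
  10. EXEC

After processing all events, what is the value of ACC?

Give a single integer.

Answer: 17

Derivation:
Event 1 (EXEC): [MAIN] PC=0: INC 2 -> ACC=2
Event 2 (INT 1): INT 1 arrives: push (MAIN, PC=1), enter IRQ1 at PC=0 (depth now 1)
Event 3 (EXEC): [IRQ1] PC=0: INC 2 -> ACC=4
Event 4 (EXEC): [IRQ1] PC=1: INC 4 -> ACC=8
Event 5 (EXEC): [IRQ1] PC=2: IRET -> resume MAIN at PC=1 (depth now 0)
Event 6 (EXEC): [MAIN] PC=1: INC 3 -> ACC=11
Event 7 (EXEC): [MAIN] PC=2: NOP
Event 8 (EXEC): [MAIN] PC=3: INC 3 -> ACC=14
Event 9 (EXEC): [MAIN] PC=4: INC 3 -> ACC=17
Event 10 (EXEC): [MAIN] PC=5: HALT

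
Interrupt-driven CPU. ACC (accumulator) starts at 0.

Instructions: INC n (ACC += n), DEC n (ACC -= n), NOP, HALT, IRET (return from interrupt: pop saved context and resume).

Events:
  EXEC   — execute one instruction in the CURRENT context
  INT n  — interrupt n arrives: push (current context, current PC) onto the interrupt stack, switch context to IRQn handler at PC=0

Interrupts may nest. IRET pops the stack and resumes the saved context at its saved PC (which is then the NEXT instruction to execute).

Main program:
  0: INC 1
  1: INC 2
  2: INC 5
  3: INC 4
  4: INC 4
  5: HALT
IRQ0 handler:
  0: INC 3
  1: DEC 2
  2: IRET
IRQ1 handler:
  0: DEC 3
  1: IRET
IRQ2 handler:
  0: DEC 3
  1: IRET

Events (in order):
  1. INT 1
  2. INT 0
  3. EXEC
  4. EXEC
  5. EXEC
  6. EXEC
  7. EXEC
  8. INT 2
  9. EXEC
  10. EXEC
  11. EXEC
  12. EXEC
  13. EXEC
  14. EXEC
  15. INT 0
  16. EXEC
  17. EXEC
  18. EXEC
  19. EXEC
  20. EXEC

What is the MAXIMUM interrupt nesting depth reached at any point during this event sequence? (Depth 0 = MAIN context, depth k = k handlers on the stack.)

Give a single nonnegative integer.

Answer: 2

Derivation:
Event 1 (INT 1): INT 1 arrives: push (MAIN, PC=0), enter IRQ1 at PC=0 (depth now 1) [depth=1]
Event 2 (INT 0): INT 0 arrives: push (IRQ1, PC=0), enter IRQ0 at PC=0 (depth now 2) [depth=2]
Event 3 (EXEC): [IRQ0] PC=0: INC 3 -> ACC=3 [depth=2]
Event 4 (EXEC): [IRQ0] PC=1: DEC 2 -> ACC=1 [depth=2]
Event 5 (EXEC): [IRQ0] PC=2: IRET -> resume IRQ1 at PC=0 (depth now 1) [depth=1]
Event 6 (EXEC): [IRQ1] PC=0: DEC 3 -> ACC=-2 [depth=1]
Event 7 (EXEC): [IRQ1] PC=1: IRET -> resume MAIN at PC=0 (depth now 0) [depth=0]
Event 8 (INT 2): INT 2 arrives: push (MAIN, PC=0), enter IRQ2 at PC=0 (depth now 1) [depth=1]
Event 9 (EXEC): [IRQ2] PC=0: DEC 3 -> ACC=-5 [depth=1]
Event 10 (EXEC): [IRQ2] PC=1: IRET -> resume MAIN at PC=0 (depth now 0) [depth=0]
Event 11 (EXEC): [MAIN] PC=0: INC 1 -> ACC=-4 [depth=0]
Event 12 (EXEC): [MAIN] PC=1: INC 2 -> ACC=-2 [depth=0]
Event 13 (EXEC): [MAIN] PC=2: INC 5 -> ACC=3 [depth=0]
Event 14 (EXEC): [MAIN] PC=3: INC 4 -> ACC=7 [depth=0]
Event 15 (INT 0): INT 0 arrives: push (MAIN, PC=4), enter IRQ0 at PC=0 (depth now 1) [depth=1]
Event 16 (EXEC): [IRQ0] PC=0: INC 3 -> ACC=10 [depth=1]
Event 17 (EXEC): [IRQ0] PC=1: DEC 2 -> ACC=8 [depth=1]
Event 18 (EXEC): [IRQ0] PC=2: IRET -> resume MAIN at PC=4 (depth now 0) [depth=0]
Event 19 (EXEC): [MAIN] PC=4: INC 4 -> ACC=12 [depth=0]
Event 20 (EXEC): [MAIN] PC=5: HALT [depth=0]
Max depth observed: 2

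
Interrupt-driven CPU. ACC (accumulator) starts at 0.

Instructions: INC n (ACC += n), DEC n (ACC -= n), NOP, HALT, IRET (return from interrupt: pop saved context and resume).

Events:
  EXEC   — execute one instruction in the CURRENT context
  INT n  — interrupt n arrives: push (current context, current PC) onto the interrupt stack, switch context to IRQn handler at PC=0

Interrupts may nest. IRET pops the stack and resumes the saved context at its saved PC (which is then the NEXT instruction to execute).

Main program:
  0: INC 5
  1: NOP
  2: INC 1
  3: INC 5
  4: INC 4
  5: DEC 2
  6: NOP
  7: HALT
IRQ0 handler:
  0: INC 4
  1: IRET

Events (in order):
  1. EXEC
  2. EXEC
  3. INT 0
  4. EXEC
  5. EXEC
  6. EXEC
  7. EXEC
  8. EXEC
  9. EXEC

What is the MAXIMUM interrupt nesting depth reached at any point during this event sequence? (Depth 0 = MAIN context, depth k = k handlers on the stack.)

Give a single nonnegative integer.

Event 1 (EXEC): [MAIN] PC=0: INC 5 -> ACC=5 [depth=0]
Event 2 (EXEC): [MAIN] PC=1: NOP [depth=0]
Event 3 (INT 0): INT 0 arrives: push (MAIN, PC=2), enter IRQ0 at PC=0 (depth now 1) [depth=1]
Event 4 (EXEC): [IRQ0] PC=0: INC 4 -> ACC=9 [depth=1]
Event 5 (EXEC): [IRQ0] PC=1: IRET -> resume MAIN at PC=2 (depth now 0) [depth=0]
Event 6 (EXEC): [MAIN] PC=2: INC 1 -> ACC=10 [depth=0]
Event 7 (EXEC): [MAIN] PC=3: INC 5 -> ACC=15 [depth=0]
Event 8 (EXEC): [MAIN] PC=4: INC 4 -> ACC=19 [depth=0]
Event 9 (EXEC): [MAIN] PC=5: DEC 2 -> ACC=17 [depth=0]
Max depth observed: 1

Answer: 1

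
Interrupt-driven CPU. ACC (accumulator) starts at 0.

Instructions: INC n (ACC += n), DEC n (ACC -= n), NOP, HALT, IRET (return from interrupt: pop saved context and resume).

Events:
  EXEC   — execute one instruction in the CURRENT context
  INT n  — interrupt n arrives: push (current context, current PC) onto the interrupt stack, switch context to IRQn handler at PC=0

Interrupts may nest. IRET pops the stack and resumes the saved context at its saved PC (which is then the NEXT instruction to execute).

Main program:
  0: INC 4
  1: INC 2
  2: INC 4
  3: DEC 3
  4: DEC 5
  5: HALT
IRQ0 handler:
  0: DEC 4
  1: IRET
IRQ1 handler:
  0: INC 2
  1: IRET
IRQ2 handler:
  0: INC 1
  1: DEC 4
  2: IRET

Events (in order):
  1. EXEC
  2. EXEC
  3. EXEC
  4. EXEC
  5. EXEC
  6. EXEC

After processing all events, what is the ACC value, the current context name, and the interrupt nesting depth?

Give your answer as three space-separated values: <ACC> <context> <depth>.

Event 1 (EXEC): [MAIN] PC=0: INC 4 -> ACC=4
Event 2 (EXEC): [MAIN] PC=1: INC 2 -> ACC=6
Event 3 (EXEC): [MAIN] PC=2: INC 4 -> ACC=10
Event 4 (EXEC): [MAIN] PC=3: DEC 3 -> ACC=7
Event 5 (EXEC): [MAIN] PC=4: DEC 5 -> ACC=2
Event 6 (EXEC): [MAIN] PC=5: HALT

Answer: 2 MAIN 0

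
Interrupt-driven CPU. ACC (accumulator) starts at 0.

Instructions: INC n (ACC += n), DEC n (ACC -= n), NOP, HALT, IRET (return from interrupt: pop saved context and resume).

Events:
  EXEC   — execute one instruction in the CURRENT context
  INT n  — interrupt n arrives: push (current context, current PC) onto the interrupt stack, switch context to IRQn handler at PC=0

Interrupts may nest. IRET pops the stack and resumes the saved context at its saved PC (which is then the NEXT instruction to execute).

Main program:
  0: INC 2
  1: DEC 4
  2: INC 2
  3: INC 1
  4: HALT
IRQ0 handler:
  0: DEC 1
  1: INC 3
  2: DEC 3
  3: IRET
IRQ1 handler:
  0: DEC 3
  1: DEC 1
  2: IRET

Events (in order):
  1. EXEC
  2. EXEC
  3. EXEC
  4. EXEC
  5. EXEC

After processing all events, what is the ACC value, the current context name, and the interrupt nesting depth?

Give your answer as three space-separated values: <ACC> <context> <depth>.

Answer: 1 MAIN 0

Derivation:
Event 1 (EXEC): [MAIN] PC=0: INC 2 -> ACC=2
Event 2 (EXEC): [MAIN] PC=1: DEC 4 -> ACC=-2
Event 3 (EXEC): [MAIN] PC=2: INC 2 -> ACC=0
Event 4 (EXEC): [MAIN] PC=3: INC 1 -> ACC=1
Event 5 (EXEC): [MAIN] PC=4: HALT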